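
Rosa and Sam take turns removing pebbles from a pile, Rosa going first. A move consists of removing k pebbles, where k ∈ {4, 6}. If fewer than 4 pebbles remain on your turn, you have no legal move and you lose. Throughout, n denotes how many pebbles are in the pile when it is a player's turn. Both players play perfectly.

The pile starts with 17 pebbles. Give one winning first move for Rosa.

Build the W/L table. Terminal = L. A non-terminal position is W if it has a move to some L; otherwise it is L.
n=0: no move → L
n=1: no move → L
n=2: no move → L
n=3: no move → L
n=4: can move to 0, which is L ⇒ W
n=5: can move to 1, which is L ⇒ W
n=6: can move to 2, which is L ⇒ W
n=7: can move to 3, which is L ⇒ W
n=8: can move to 2, which is L ⇒ W
n=9: can move to 3, which is L ⇒ W
n=10: moves to 6(W), 4(W); every one is W ⇒ L
n=11: moves to 7(W), 5(W); every one is W ⇒ L
n=12: moves to 8(W), 6(W); every one is W ⇒ L
n=13: moves to 9(W), 7(W); every one is W ⇒ L
n=14: can move to 10, which is L ⇒ W
n=15: can move to 11, which is L ⇒ W
n=16: can move to 12, which is L ⇒ W
n=17: can move to 13, which is L ⇒ W
From 17, the L positions reachable in one move are: 13, 11. Any move reaching one of these is winning.

Remove 4, leaving 13.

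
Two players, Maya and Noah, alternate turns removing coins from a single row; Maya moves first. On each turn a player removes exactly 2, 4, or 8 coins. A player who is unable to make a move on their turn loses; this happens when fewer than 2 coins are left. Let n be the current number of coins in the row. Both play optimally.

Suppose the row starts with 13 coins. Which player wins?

Noah wins.

Compute win/loss labels from the base case upward. A position with no move is L. Any other position is W if it can reach an L in one move, else L.
n=0: no move → L
n=1: no move → L
n=2: reaches L-position 0 → W
n=3: reaches L-position 1 → W
n=4: reaches L-position 0 → W
n=5: reaches L-position 1 → W
n=6: only reaches 4(W), 2(W), all W → L
n=7: only reaches 5(W), 3(W), all W → L
n=8: reaches L-position 6 → W
n=9: reaches L-position 7 → W
n=10: reaches L-position 6 → W
n=11: reaches L-position 7 → W
n=12: only reaches 10(W), 8(W), 4(W), all W → L
n=13: only reaches 11(W), 9(W), 5(W), all W → L
Every move from 13 reaches a W position, so the mover loses.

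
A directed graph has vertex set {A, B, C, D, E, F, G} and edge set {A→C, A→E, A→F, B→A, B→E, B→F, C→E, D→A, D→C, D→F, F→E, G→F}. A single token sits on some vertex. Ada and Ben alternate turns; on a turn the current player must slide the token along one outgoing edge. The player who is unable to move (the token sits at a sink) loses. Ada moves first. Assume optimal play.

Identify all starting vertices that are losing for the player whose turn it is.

D, E, G

Classify positions by backward induction: terminal positions (no move available) are L. From any other position, the mover wins iff some move reaches an L.
Every edge goes from a vertex to one that appears earlier in the order E, F, C, A, D, G, B, so processing vertices in that order labels each vertex after all of its successors.
E: no outgoing edge → L
F: can move to E, which is L ⇒ W
C: can move to E, which is L ⇒ W
A: can move to E, which is L ⇒ W
D: moves to A(W), C(W), F(W); every one is W ⇒ L
G: the only move is to F(W), a W ⇒ L
B: can move to E, which is L ⇒ W
The losing starting vertices are exactly the entries labelled L in this table (3 of them).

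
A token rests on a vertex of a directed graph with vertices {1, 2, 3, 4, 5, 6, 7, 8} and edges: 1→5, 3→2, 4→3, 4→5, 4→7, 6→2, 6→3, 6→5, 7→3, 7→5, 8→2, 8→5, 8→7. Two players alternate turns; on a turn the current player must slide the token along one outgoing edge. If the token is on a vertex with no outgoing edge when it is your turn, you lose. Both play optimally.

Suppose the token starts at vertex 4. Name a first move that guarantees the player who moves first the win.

Move to 5.

Label each position W (a win for the player to move) or L (a loss). A position with no legal move is L; any other position is W exactly when some move reaches an L, and L when every move reaches a W.
Every edge goes from a vertex to one that appears earlier in the order 5, 2, 3, 7, 6, 8, 1, 4, so processing vertices in that order labels each vertex after all of its successors.
5: no outgoing edge → L
2: no outgoing edge → L
3: reaches L-position 2 → W
7: reaches L-position 5 → W
6: reaches L-position 2 → W
8: reaches L-position 2 → W
1: reaches L-position 5 → W
4: reaches L-position 5 → W
From 4, the L positions reachable in one move are: 5.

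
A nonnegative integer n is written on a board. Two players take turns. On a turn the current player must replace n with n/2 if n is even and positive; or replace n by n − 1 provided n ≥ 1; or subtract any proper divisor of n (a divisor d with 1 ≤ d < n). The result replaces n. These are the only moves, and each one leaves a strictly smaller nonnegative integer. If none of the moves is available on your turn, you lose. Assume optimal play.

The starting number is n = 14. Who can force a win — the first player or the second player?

The first player wins.

Compute win/loss labels from the base case upward. A position with no move is L. Any other position is W if it can reach an L in one move, else L.
n=0: no move → L
n=1: W (go to 0, an L position)
n=2: L (sole option 1(W) is W)
n=3: W (go to 2, an L position)
n=4: W (go to 2, an L position)
n=5: L (sole option 4(W) is W)
n=6: W (go to 5, an L position)
n=7: L (sole option 6(W) is W)
n=8: W (go to 7, an L position)
n=9: L (options 6(W), 8(W) are all W)
n=10: W (go to 5, an L position)
n=11: L (sole option 10(W) is W)
n=12: W (go to 9, an L position)
n=13: L (sole option 12(W) is W)
n=14: W (go to 7, an L position)
From 14 the player to move can move to 7, reaching an L position.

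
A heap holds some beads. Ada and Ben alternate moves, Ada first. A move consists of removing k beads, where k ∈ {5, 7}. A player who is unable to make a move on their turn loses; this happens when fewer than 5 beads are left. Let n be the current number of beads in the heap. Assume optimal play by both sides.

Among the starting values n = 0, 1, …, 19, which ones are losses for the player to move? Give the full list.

Positions with no move are L. A position that does have a move is losing for the player to move precisely when every available move leads to a winning position for the opponent. Fill in the labels:
n=0: no move → L
n=1: no move → L
n=2: no move → L
n=3: no move → L
n=4: no move → L
n=5: can move to 0, which is L ⇒ W
n=6: can move to 1, which is L ⇒ W
n=7: can move to 2, which is L ⇒ W
n=8: can move to 3, which is L ⇒ W
n=9: can move to 4, which is L ⇒ W
n=10: can move to 3, which is L ⇒ W
n=11: can move to 4, which is L ⇒ W
n=12: moves to 7(W), 5(W); every one is W ⇒ L
n=13: moves to 8(W), 6(W); every one is W ⇒ L
n=14: moves to 9(W), 7(W); every one is W ⇒ L
n=15: moves to 10(W), 8(W); every one is W ⇒ L
n=16: moves to 11(W), 9(W); every one is W ⇒ L
n=17: can move to 12, which is L ⇒ W
n=18: can move to 13, which is L ⇒ W
n=19: can move to 14, which is L ⇒ W
The losing starting values of n are exactly the entries labelled L in this table (10 of them).

0, 1, 2, 3, 4, 12, 13, 14, 15, 16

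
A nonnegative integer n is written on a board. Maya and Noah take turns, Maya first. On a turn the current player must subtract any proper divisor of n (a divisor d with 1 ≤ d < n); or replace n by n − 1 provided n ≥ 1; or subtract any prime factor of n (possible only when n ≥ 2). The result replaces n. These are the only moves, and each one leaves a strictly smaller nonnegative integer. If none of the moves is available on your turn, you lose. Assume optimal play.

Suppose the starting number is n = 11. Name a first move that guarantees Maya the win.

Move to 0.

Work bottom-up. With no move the player to move loses. Otherwise the position is W if at least one move leads to an L position for the opponent, and L if every move leads to a W.
n=0: no move → L
n=1: reaches L-position 0 → W
n=2: reaches L-position 0 → W
n=3: reaches L-position 0 → W
n=4: only reaches 2(W), 3(W), all W → L
n=5: reaches L-position 0 → W
n=6: reaches L-position 4 → W
n=7: reaches L-position 0 → W
n=8: reaches L-position 4 → W
n=9: only reaches 6(W), 8(W), all W → L
n=10: reaches L-position 9 → W
n=11: reaches L-position 0 → W
From 11, the L positions reachable in one move are: 0.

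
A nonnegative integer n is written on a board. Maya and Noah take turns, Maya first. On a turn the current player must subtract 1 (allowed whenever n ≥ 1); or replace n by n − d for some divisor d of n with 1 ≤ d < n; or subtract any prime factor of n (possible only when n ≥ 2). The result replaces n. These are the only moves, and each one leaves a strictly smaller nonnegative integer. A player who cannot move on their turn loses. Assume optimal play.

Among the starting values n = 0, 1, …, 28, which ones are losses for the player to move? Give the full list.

Label each position W (a win for the player to move) or L (a loss). A position with no legal move is L; any other position is W exactly when some move reaches an L, and L when every move reaches a W.
n=0: no move → L
n=1: W (go to 0, an L position)
n=2: W (go to 0, an L position)
n=3: W (go to 0, an L position)
n=4: L (options 2(W), 3(W) are all W)
n=5: W (go to 0, an L position)
n=6: W (go to 4, an L position)
n=7: W (go to 0, an L position)
n=8: W (go to 4, an L position)
n=9: L (options 6(W), 8(W) are all W)
n=10: W (go to 9, an L position)
n=11: W (go to 0, an L position)
n=12: W (go to 9, an L position)
n=13: W (go to 0, an L position)
n=14: L (options 7(W), 12(W), 13(W) are all W)
n=15: W (go to 14, an L position)
n=16: W (go to 14, an L position)
n=17: W (go to 0, an L position)
n=18: W (go to 9, an L position)
n=19: W (go to 0, an L position)
n=20: L (options 10(W), 15(W), 16(W), 18(W), 19(W) are all W)
n=21: W (go to 14, an L position)
n=22: W (go to 20, an L position)
n=23: W (go to 0, an L position)
n=24: W (go to 20, an L position)
n=25: W (go to 20, an L position)
n=26: L (options 13(W), 24(W), 25(W) are all W)
n=27: W (go to 26, an L position)
n=28: W (go to 14, an L position)
The losing starting values of n are exactly the entries labelled L in this table (6 of them).

0, 4, 9, 14, 20, 26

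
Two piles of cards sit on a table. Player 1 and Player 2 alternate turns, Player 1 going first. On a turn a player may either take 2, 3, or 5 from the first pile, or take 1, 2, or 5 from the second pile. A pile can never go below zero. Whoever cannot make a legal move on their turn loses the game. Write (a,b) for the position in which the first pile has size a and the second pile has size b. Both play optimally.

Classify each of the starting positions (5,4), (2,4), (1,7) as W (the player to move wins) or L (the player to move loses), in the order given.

Positions with no move are L. A position that does have a move is losing for the player to move precisely when every available move leads to a winning position for the opponent. Fill in the labels:
No move ever increases a pile, so every position that can arise here has a ≤ 5 and b ≤ 7; it is enough to label the cells with 0 ≤ a ≤ 5 and 0 ≤ b ≤ 7.
Every move lowers a or b (never raises either), so fill the grid row by row in increasing a, and left to right within a row: each cell's successors are then already labelled.
      b=0  b=1  b=2  b=3  b=4  b=5  b=6  b=7
a=0:    L    W    W    L    W    W    L    W
a=1:    L    W    W    L    W    W    L    W
a=2:    W    L    W    W    L    W    W    L
a=3:    W    L    W    W    L    W    W    L
a=4:    W    W    L    W    W    L    W    W
a=5:    W    W    L    W    W    L    W    W
Cells with no legal move (terminal, hence L): (0,0), (1,0).
The remaining L cells, each justified by listing all of its moves:
(0,3): moves to (0,2)(W), (0,1)(W); every one is W ⇒ L
(0,6): moves to (0,5)(W), (0,4)(W), (0,1)(W); every one is W ⇒ L
(1,3): moves to (1,2)(W), (1,1)(W); every one is W ⇒ L
(1,6): moves to (1,5)(W), (1,4)(W), (1,1)(W); every one is W ⇒ L
(2,1): moves to (0,1)(W), (2,0)(W); every one is W ⇒ L
(2,4): moves to (0,4)(W), (2,3)(W), (2,2)(W); every one is W ⇒ L
(2,7): moves to (0,7)(W), (2,6)(W), (2,5)(W), (2,2)(W); every one is W ⇒ L
(3,1): moves to (1,1)(W), (0,1)(W), (3,0)(W); every one is W ⇒ L
(3,4): moves to (1,4)(W), (0,4)(W), (3,3)(W), (3,2)(W); every one is W ⇒ L
(3,7): moves to (1,7)(W), (0,7)(W), (3,6)(W), (3,5)(W), (3,2)(W); every one is W ⇒ L
(4,2): moves to (2,2)(W), (1,2)(W), (4,1)(W), (4,0)(W); every one is W ⇒ L
(4,5): moves to (2,5)(W), (1,5)(W), (4,4)(W), (4,3)(W), (4,0)(W); every one is W ⇒ L
(5,2): moves to (3,2)(W), (2,2)(W), (0,2)(W), (5,1)(W), (5,0)(W); every one is W ⇒ L
(5,5): moves to (3,5)(W), (2,5)(W), (0,5)(W), (5,4)(W), (5,3)(W), (5,0)(W); every one is W ⇒ L
Every other cell has at least one move into one of the L cells above, so it is W.
(5,4): the move to (3,4) reaches an L cell, so W
(2,4): one of the L cells justified above, so L
(1,7): the move to (1,6) reaches an L cell, so W

(5,4): W, (2,4): L, (1,7): W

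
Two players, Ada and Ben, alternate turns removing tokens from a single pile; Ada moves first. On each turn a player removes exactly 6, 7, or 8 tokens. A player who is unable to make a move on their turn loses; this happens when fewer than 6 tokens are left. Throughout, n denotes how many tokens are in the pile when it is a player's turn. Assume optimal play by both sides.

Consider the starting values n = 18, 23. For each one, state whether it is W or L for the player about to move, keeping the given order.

Build the W/L table. Terminal = L. A non-terminal position is W if it has a move to some L; otherwise it is L.
n=0: no move → L
n=1: no move → L
n=2: no move → L
n=3: no move → L
n=4: no move → L
n=5: no move → L
n=6: →0(L), so W
n=7: →1(L), so W
n=8: →2(L), so W
n=9: →3(L), so W
n=10: →4(L), so W
n=11: →5(L), so W
n=12: →5(L), so W
n=13: →5(L), so W
n=14: →8(W), 7(W), 6(W) — all W, so L
n=15: →9(W), 8(W), 7(W) — all W, so L
n=16: →10(W), 9(W), 8(W) — all W, so L
n=17: →11(W), 10(W), 9(W) — all W, so L
n=18: →12(W), 11(W), 10(W) — all W, so L
n=19: →13(W), 12(W), 11(W) — all W, so L
n=20: →14(L), so W
n=21: →15(L), so W
n=22: →16(L), so W
n=23: →17(L), so W

18: L, 23: W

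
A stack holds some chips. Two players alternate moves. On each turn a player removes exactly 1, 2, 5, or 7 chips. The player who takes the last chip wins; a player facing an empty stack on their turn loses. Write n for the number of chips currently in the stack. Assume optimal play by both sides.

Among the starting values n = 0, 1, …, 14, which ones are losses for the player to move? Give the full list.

0, 3, 6, 9, 12

Classify positions by backward induction: terminal positions (no move available) are L. From any other position, the mover wins iff some move reaches an L.
n=0: no move → L
n=1: can move to 0, which is L ⇒ W
n=2: can move to 0, which is L ⇒ W
n=3: moves to 2(W), 1(W); every one is W ⇒ L
n=4: can move to 3, which is L ⇒ W
n=5: can move to 3, which is L ⇒ W
n=6: moves to 5(W), 4(W), 1(W); every one is W ⇒ L
n=7: can move to 6, which is L ⇒ W
n=8: can move to 6, which is L ⇒ W
n=9: moves to 8(W), 7(W), 4(W), 2(W); every one is W ⇒ L
n=10: can move to 9, which is L ⇒ W
n=11: can move to 9, which is L ⇒ W
n=12: moves to 11(W), 10(W), 7(W), 5(W); every one is W ⇒ L
n=13: can move to 12, which is L ⇒ W
n=14: can move to 12, which is L ⇒ W
The losing starting values of n are exactly the entries labelled L in this table (5 of them).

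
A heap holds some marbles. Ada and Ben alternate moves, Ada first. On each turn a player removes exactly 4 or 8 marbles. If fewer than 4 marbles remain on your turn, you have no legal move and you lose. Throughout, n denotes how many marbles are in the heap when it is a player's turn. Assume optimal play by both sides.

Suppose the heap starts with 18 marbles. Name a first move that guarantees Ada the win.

Label each position W (a win for the player to move) or L (a loss). A position with no legal move is L; any other position is W exactly when some move reaches an L, and L when every move reaches a W.
n=0: no move → L
n=1: no move → L
n=2: no move → L
n=3: no move → L
n=4: →0(L), so W
n=5: →1(L), so W
n=6: →2(L), so W
n=7: →3(L), so W
n=8: →0(L), so W
n=9: →1(L), so W
n=10: →2(L), so W
n=11: →3(L), so W
n=12: →8(W), 4(W) — all W, so L
n=13: →9(W), 5(W) — all W, so L
n=14: →10(W), 6(W) — all W, so L
n=15: →11(W), 7(W) — all W, so L
n=16: →12(L), so W
n=17: →13(L), so W
n=18: →14(L), so W
From 18, the L positions reachable in one move are: 14.

Remove 4, leaving 14.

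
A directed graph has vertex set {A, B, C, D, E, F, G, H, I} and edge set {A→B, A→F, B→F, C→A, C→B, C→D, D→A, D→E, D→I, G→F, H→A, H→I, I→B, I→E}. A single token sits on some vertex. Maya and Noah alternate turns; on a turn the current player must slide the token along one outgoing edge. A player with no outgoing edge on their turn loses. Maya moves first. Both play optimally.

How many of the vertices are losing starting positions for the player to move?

4

Work bottom-up. With no move the player to move loses. Otherwise the position is W if at least one move leads to an L position for the opponent, and L if every move leads to a W.
Every edge goes from a vertex to one that appears earlier in the order F, E, G, B, I, A, D, H, C, so processing vertices in that order labels each vertex after all of its successors.
F: no outgoing edge → L
E: no outgoing edge → L
G: reaches L-position F → W
B: reaches L-position F → W
I: reaches L-position E → W
A: reaches L-position F → W
D: reaches L-position E → W
H: only reaches A(W), I(W), all W → L
C: only reaches D(W), A(W), B(W), all W → L
The L vertices are C, E, F, H; that is 4 in all.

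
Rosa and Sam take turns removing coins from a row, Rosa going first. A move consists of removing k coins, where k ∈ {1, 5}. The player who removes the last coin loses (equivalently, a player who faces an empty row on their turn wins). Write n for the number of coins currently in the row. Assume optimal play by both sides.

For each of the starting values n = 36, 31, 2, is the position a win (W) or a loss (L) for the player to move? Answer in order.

36: W, 31: L, 2: W

Compute win/loss labels from the base case upward. A position with no move is W. Any other position is W if it can reach an L in one move, else L.
n=0: no move; the opponent has just taken the last coin and therefore loses → W
n=1: the only move is to 0(W), a W ⇒ L
n=2: can move to 1, which is L ⇒ W
n=3: the only move is to 2(W), a W ⇒ L
n=4: can move to 3, which is L ⇒ W
n=5: moves to 4(W), 0(W); every one is W ⇒ L
n=6: can move to 5, which is L ⇒ W
n=7: moves to 6(W), 2(W); every one is W ⇒ L
n=8: can move to 7, which is L ⇒ W
n=9: moves to 8(W), 4(W); every one is W ⇒ L
n=10: can move to 9, which is L ⇒ W
n=11: moves to 10(W), 6(W); every one is W ⇒ L
n=12: can move to 11, which is L ⇒ W
n=13: moves to 12(W), 8(W); every one is W ⇒ L
n=14: can move to 13, which is L ⇒ W
n=15: moves to 14(W), 10(W); every one is W ⇒ L
n=16: can move to 15, which is L ⇒ W
n=17: moves to 16(W), 12(W); every one is W ⇒ L
n=18: can move to 17, which is L ⇒ W
n=19: moves to 18(W), 14(W); every one is W ⇒ L
n=20: can move to 19, which is L ⇒ W
n=21: moves to 20(W), 16(W); every one is W ⇒ L
n=22: can move to 21, which is L ⇒ W
n=23: moves to 22(W), 18(W); every one is W ⇒ L
n=24: can move to 23, which is L ⇒ W
n=25: moves to 24(W), 20(W); every one is W ⇒ L
n=26: can move to 25, which is L ⇒ W
n=27: moves to 26(W), 22(W); every one is W ⇒ L
n=28: can move to 27, which is L ⇒ W
n=29: moves to 28(W), 24(W); every one is W ⇒ L
n=30: can move to 29, which is L ⇒ W
n=31: moves to 30(W), 26(W); every one is W ⇒ L
n=32: can move to 31, which is L ⇒ W
n=33: moves to 32(W), 28(W); every one is W ⇒ L
n=34: can move to 33, which is L ⇒ W
n=35: moves to 34(W), 30(W); every one is W ⇒ L
n=36: can move to 35, which is L ⇒ W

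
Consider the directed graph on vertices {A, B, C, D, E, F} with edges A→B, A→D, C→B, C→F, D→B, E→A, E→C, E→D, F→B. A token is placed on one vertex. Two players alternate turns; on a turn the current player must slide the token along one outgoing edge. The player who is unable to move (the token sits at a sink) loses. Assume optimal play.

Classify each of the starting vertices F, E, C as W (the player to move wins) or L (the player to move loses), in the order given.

Classify positions by backward induction: terminal positions (no move available) are L. From any other position, the mover wins iff some move reaches an L.
Every edge goes from a vertex to one that appears earlier in the order B, F, C, D, A, E, so processing vertices in that order labels each vertex after all of its successors.
B: no outgoing edge → L
F: reaches L-position B → W
C: reaches L-position B → W
D: reaches L-position B → W
A: reaches L-position B → W
E: only reaches A(W), D(W), C(W), all W → L

F: W, E: L, C: W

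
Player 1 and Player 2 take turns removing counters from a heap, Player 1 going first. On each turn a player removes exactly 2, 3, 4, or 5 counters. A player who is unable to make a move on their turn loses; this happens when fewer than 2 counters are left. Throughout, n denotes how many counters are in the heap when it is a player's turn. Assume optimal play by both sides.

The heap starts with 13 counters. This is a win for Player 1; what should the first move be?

Remove 5, leaving 8.

Label each position W (a win for the player to move) or L (a loss). A position with no legal move is L; any other position is W exactly when some move reaches an L, and L when every move reaches a W.
n=0: no move → L
n=1: no move → L
n=2: reaches L-position 0 → W
n=3: reaches L-position 1 → W
n=4: reaches L-position 1 → W
n=5: reaches L-position 1 → W
n=6: reaches L-position 1 → W
n=7: only reaches 5(W), 4(W), 3(W), 2(W), all W → L
n=8: only reaches 6(W), 5(W), 4(W), 3(W), all W → L
n=9: reaches L-position 7 → W
n=10: reaches L-position 8 → W
n=11: reaches L-position 8 → W
n=12: reaches L-position 8 → W
n=13: reaches L-position 8 → W
From 13, the L positions reachable in one move are: 8.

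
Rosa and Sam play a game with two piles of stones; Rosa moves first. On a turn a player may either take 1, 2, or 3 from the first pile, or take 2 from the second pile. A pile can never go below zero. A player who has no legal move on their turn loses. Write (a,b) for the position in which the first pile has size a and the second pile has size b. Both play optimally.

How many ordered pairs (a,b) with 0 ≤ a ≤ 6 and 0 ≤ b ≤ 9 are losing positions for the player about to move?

Positions with no move are L. A position that does have a move is losing for the player to move precisely when every available move leads to a winning position for the opponent. Fill in the labels:
Every move lowers a or b (never raises either), so fill the grid row by row in increasing a, and left to right within a row: each cell's successors are then already labelled.
      b=0  b=1  b=2  b=3  b=4  b=5  b=6  b=7  b=8  b=9
a=0:    L    L    W    W    L    L    W    W    L    L
a=1:    W    W    L    L    W    W    L    L    W    W
a=2:    W    W    W    W    W    W    W    W    W    W
a=3:    W    W    W    W    W    W    W    W    W    W
a=4:    L    L    W    W    L    L    W    W    L    L
a=5:    W    W    L    L    W    W    L    L    W    W
a=6:    W    W    W    W    W    W    W    W    W    W
Cells with no legal move (terminal, hence L): (0,0), (0,1).
The remaining L cells, each justified by listing all of its moves:
(0,4): the only move is to (0,2)(W), a W ⇒ L
(0,5): the only move is to (0,3)(W), a W ⇒ L
(0,8): the only move is to (0,6)(W), a W ⇒ L
(0,9): the only move is to (0,7)(W), a W ⇒ L
(1,2): moves to (0,2)(W), (1,0)(W); every one is W ⇒ L
(1,3): moves to (0,3)(W), (1,1)(W); every one is W ⇒ L
(1,6): moves to (0,6)(W), (1,4)(W); every one is W ⇒ L
(1,7): moves to (0,7)(W), (1,5)(W); every one is W ⇒ L
(4,0): moves to (3,0)(W), (2,0)(W), (1,0)(W); every one is W ⇒ L
(4,1): moves to (3,1)(W), (2,1)(W), (1,1)(W); every one is W ⇒ L
(4,4): moves to (3,4)(W), (2,4)(W), (1,4)(W), (4,2)(W); every one is W ⇒ L
(4,5): moves to (3,5)(W), (2,5)(W), (1,5)(W), (4,3)(W); every one is W ⇒ L
(4,8): moves to (3,8)(W), (2,8)(W), (1,8)(W), (4,6)(W); every one is W ⇒ L
(4,9): moves to (3,9)(W), (2,9)(W), (1,9)(W), (4,7)(W); every one is W ⇒ L
(5,2): moves to (4,2)(W), (3,2)(W), (2,2)(W), (5,0)(W); every one is W ⇒ L
(5,3): moves to (4,3)(W), (3,3)(W), (2,3)(W), (5,1)(W); every one is W ⇒ L
(5,6): moves to (4,6)(W), (3,6)(W), (2,6)(W), (5,4)(W); every one is W ⇒ L
(5,7): moves to (4,7)(W), (3,7)(W), (2,7)(W), (5,5)(W); every one is W ⇒ L
Every other cell has at least one move into one of the L cells above, so it is W.
L cells per row: a=0: 6, a=1: 4, a=2: 0, a=3: 0, a=4: 6, a=5: 4, a=6: 0; total 20.

20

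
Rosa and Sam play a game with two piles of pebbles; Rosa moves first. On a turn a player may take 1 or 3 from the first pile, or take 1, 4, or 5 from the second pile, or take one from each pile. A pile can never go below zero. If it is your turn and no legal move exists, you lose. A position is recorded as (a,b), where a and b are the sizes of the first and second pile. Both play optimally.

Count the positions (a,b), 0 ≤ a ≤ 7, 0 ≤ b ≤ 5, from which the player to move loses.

12

Label each position W (a win for the player to move) or L (a loss). A position with no legal move is L; any other position is W exactly when some move reaches an L, and L when every move reaches a W.
Every move lowers a or b (never raises either), so fill the grid row by row in increasing a, and left to right within a row: each cell's successors are then already labelled.
      b=0  b=1  b=2  b=3  b=4  b=5
a=0:    L    W    L    W    W    W
a=1:    W    W    W    W    L    W
a=2:    L    W    L    W    W    W
a=3:    W    W    W    W    L    W
a=4:    L    W    L    W    W    W
a=5:    W    W    W    W    L    W
a=6:    L    W    L    W    W    W
a=7:    W    W    W    W    L    W
Cells with no legal move (terminal, hence L): (0,0).
The remaining L cells, each justified by listing all of its moves:
(0,2): →(0,1)(W) only, which is W, so L
(1,4): →(0,4)(W), (1,3)(W), (1,0)(W), (0,3)(W) — all W, so L
(2,0): →(1,0)(W) only, which is W, so L
(2,2): →(1,2)(W), (2,1)(W), (1,1)(W) — all W, so L
(3,4): →(2,4)(W), (0,4)(W), (3,3)(W), (3,0)(W), (2,3)(W) — all W, so L
(4,0): →(3,0)(W), (1,0)(W) — all W, so L
(4,2): →(3,2)(W), (1,2)(W), (4,1)(W), (3,1)(W) — all W, so L
(5,4): →(4,4)(W), (2,4)(W), (5,3)(W), (5,0)(W), (4,3)(W) — all W, so L
(6,0): →(5,0)(W), (3,0)(W) — all W, so L
(6,2): →(5,2)(W), (3,2)(W), (6,1)(W), (5,1)(W) — all W, so L
(7,4): →(6,4)(W), (4,4)(W), (7,3)(W), (7,0)(W), (6,3)(W) — all W, so L
Every other cell has at least one move into one of the L cells above, so it is W.
L cells per row: a=0: 2, a=1: 1, a=2: 2, a=3: 1, a=4: 2, a=5: 1, a=6: 2, a=7: 1; total 12.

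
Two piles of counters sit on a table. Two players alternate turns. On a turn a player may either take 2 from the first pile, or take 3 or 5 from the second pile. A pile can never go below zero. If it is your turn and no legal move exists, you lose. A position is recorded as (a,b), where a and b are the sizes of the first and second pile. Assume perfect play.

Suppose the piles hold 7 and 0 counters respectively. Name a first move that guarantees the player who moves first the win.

Move to (5,0).

Build the W/L table. Terminal = L. A non-terminal position is W if it has a move to some L; otherwise it is L.
No move ever increases a pile, so every position that can arise here has a ≤ 7 and b ≤ 0; it is enough to label the cells with 0 ≤ a ≤ 7 and 0 ≤ b ≤ 0.
Every move lowers a or b (never raises either), so fill the grid row by row in increasing a, and left to right within a row: each cell's successors are then already labelled.
      b=0
a=0:    L
a=1:    L
a=2:    W
a=3:    W
a=4:    L
a=5:    L
a=6:    W
a=7:    W
Cells with no legal move (terminal, hence L): (0,0), (1,0).
The remaining L cells, each justified by listing all of its moves:
(4,0): L (sole option (2,0)(W) is W)
(5,0): L (sole option (3,0)(W) is W)
Every other cell has at least one move into one of the L cells above, so it is W.
From (7,0), the L positions reachable in one move are: (5,0).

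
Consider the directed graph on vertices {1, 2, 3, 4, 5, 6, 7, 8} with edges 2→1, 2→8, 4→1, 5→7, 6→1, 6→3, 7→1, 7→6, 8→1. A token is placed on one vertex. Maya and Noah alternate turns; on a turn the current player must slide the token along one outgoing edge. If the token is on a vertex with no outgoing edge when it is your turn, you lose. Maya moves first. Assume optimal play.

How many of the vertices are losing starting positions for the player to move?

Compute win/loss labels from the base case upward. A position with no move is L. Any other position is W if it can reach an L in one move, else L.
Every edge goes from a vertex to one that appears earlier in the order 3, 1, 6, 7, 8, 2, 4, 5, so processing vertices in that order labels each vertex after all of its successors.
3: no outgoing edge → L
1: no outgoing edge → L
6: →1(L), so W
7: →1(L), so W
8: →1(L), so W
2: →1(L), so W
4: →1(L), so W
5: →7(W) only, which is W, so L
The L vertices are 1, 3, 5; that is 3 in all.

3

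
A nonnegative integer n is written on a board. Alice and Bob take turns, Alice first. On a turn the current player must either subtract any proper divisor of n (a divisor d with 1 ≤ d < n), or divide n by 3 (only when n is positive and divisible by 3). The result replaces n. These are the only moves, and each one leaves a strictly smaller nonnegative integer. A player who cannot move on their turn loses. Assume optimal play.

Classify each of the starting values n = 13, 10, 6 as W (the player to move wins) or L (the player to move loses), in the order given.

Positions with no move are L. A position that does have a move is losing for the player to move precisely when every available move leads to a winning position for the opponent. Fill in the labels:
n=0: no move → L
n=1: no move → L
n=2: W (go to 1, an L position)
n=3: W (go to 1, an L position)
n=4: L (options 2(W), 3(W) are all W)
n=5: W (go to 4, an L position)
n=6: W (go to 4, an L position)
n=7: L (sole option 6(W) is W)
n=8: W (go to 4, an L position)
n=9: L (options 3(W), 6(W), 8(W) are all W)
n=10: W (go to 9, an L position)
n=11: L (sole option 10(W) is W)
n=12: W (go to 4, an L position)
n=13: L (sole option 12(W) is W)

13: L, 10: W, 6: W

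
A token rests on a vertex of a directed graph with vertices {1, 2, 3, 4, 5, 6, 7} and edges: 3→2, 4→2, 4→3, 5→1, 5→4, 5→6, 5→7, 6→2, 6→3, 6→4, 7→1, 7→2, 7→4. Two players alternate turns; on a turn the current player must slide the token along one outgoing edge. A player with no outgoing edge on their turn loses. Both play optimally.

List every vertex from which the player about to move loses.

Label each position W (a win for the player to move) or L (a loss). A position with no legal move is L; any other position is W exactly when some move reaches an L, and L when every move reaches a W.
Every edge goes from a vertex to one that appears earlier in the order 1, 2, 3, 4, 6, 7, 5, so processing vertices in that order labels each vertex after all of its successors.
1: no outgoing edge → L
2: no outgoing edge → L
3: reaches L-position 2 → W
4: reaches L-position 2 → W
6: reaches L-position 2 → W
7: reaches L-position 2 → W
5: reaches L-position 1 → W
The losing starting vertices are exactly the entries labelled L in this table (2 of them).

1, 2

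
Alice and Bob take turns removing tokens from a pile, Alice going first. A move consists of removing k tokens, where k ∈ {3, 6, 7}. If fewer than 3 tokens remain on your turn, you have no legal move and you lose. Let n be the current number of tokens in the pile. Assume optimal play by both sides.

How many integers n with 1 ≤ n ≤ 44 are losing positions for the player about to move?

14

Positions with no move are L. A position that does have a move is losing for the player to move precisely when every available move leads to a winning position for the opponent. Fill in the labels:
n=0: no move → L
n=1: no move → L
n=2: no move → L
n=3: W (go to 0, an L position)
n=4: W (go to 1, an L position)
n=5: W (go to 2, an L position)
n=6: W (go to 0, an L position)
n=7: W (go to 1, an L position)
n=8: W (go to 2, an L position)
n=9: W (go to 2, an L position)
n=10: L (options 7(W), 4(W), 3(W) are all W)
n=11: L (options 8(W), 5(W), 4(W) are all W)
n=12: L (options 9(W), 6(W), 5(W) are all W)
n=13: W (go to 10, an L position)
n=14: W (go to 11, an L position)
n=15: W (go to 12, an L position)
n=16: W (go to 10, an L position)
n=17: W (go to 11, an L position)
n=18: W (go to 12, an L position)
n=19: W (go to 12, an L position)
n=20: L (options 17(W), 14(W), 13(W) are all W)
n=21: L (options 18(W), 15(W), 14(W) are all W)
n=22: L (options 19(W), 16(W), 15(W) are all W)
n=23: W (go to 20, an L position)
n=24: W (go to 21, an L position)
n=25: W (go to 22, an L position)
n=26: W (go to 20, an L position)
n=27: W (go to 21, an L position)
n=28: W (go to 22, an L position)
n=29: W (go to 22, an L position)
n=30: L (options 27(W), 24(W), 23(W) are all W)
n=31: L (options 28(W), 25(W), 24(W) are all W)
n=32: L (options 29(W), 26(W), 25(W) are all W)
n=33: W (go to 30, an L position)
n=34: W (go to 31, an L position)
n=35: W (go to 32, an L position)
n=36: W (go to 30, an L position)
n=37: W (go to 31, an L position)
n=38: W (go to 32, an L position)
n=39: W (go to 32, an L position)
n=40: L (options 37(W), 34(W), 33(W) are all W)
n=41: L (options 38(W), 35(W), 34(W) are all W)
n=42: L (options 39(W), 36(W), 35(W) are all W)
n=43: W (go to 40, an L position)
n=44: W (go to 41, an L position)
L entries with 1 ≤ n ≤ 44 (n=0 is outside the asked range and is not counted): n = 1, 2, 10, 11, 12, 20, 21, 22, 30, 31, 32, 40, 41, 42; that makes 14.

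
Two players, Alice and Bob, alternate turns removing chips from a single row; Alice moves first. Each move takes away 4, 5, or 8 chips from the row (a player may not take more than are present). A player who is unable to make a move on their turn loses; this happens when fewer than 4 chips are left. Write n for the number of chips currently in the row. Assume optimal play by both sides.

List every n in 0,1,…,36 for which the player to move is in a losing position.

0, 1, 2, 3, 12, 13, 14, 15, 24, 25, 26, 27, 36

Work bottom-up. With no move the player to move loses. Otherwise the position is W if at least one move leads to an L position for the opponent, and L if every move leads to a W.
n=0: no move → L
n=1: no move → L
n=2: no move → L
n=3: no move → L
n=4: can move to 0, which is L ⇒ W
n=5: can move to 1, which is L ⇒ W
n=6: can move to 2, which is L ⇒ W
n=7: can move to 3, which is L ⇒ W
n=8: can move to 3, which is L ⇒ W
n=9: can move to 1, which is L ⇒ W
n=10: can move to 2, which is L ⇒ W
n=11: can move to 3, which is L ⇒ W
n=12: moves to 8(W), 7(W), 4(W); every one is W ⇒ L
n=13: moves to 9(W), 8(W), 5(W); every one is W ⇒ L
n=14: moves to 10(W), 9(W), 6(W); every one is W ⇒ L
n=15: moves to 11(W), 10(W), 7(W); every one is W ⇒ L
n=16: can move to 12, which is L ⇒ W
n=17: can move to 13, which is L ⇒ W
n=18: can move to 14, which is L ⇒ W
n=19: can move to 15, which is L ⇒ W
n=20: can move to 15, which is L ⇒ W
n=21: can move to 13, which is L ⇒ W
n=22: can move to 14, which is L ⇒ W
n=23: can move to 15, which is L ⇒ W
n=24: moves to 20(W), 19(W), 16(W); every one is W ⇒ L
n=25: moves to 21(W), 20(W), 17(W); every one is W ⇒ L
n=26: moves to 22(W), 21(W), 18(W); every one is W ⇒ L
n=27: moves to 23(W), 22(W), 19(W); every one is W ⇒ L
n=28: can move to 24, which is L ⇒ W
n=29: can move to 25, which is L ⇒ W
n=30: can move to 26, which is L ⇒ W
n=31: can move to 27, which is L ⇒ W
n=32: can move to 27, which is L ⇒ W
n=33: can move to 25, which is L ⇒ W
n=34: can move to 26, which is L ⇒ W
n=35: can move to 27, which is L ⇒ W
n=36: moves to 32(W), 31(W), 28(W); every one is W ⇒ L
Reading off the rows marked L gives the requested list; there are 13 such values of n.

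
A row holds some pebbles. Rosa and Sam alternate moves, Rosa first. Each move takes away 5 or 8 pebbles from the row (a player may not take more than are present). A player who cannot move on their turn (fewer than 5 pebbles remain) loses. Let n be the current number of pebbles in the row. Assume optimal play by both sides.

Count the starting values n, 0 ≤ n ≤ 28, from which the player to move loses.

13

Build the W/L table. Terminal = L. A non-terminal position is W if it has a move to some L; otherwise it is L.
n=0: no move → L
n=1: no move → L
n=2: no move → L
n=3: no move → L
n=4: no move → L
n=5: →0(L), so W
n=6: →1(L), so W
n=7: →2(L), so W
n=8: →3(L), so W
n=9: →4(L), so W
n=10: →2(L), so W
n=11: →3(L), so W
n=12: →4(L), so W
n=13: →8(W), 5(W) — all W, so L
n=14: →9(W), 6(W) — all W, so L
n=15: →10(W), 7(W) — all W, so L
n=16: →11(W), 8(W) — all W, so L
n=17: →12(W), 9(W) — all W, so L
n=18: →13(L), so W
n=19: →14(L), so W
n=20: →15(L), so W
n=21: →16(L), so W
n=22: →17(L), so W
n=23: →15(L), so W
n=24: →16(L), so W
n=25: →17(L), so W
n=26: →21(W), 18(W) — all W, so L
n=27: →22(W), 19(W) — all W, so L
n=28: →23(W), 20(W) — all W, so L
L entries with 0 ≤ n ≤ 28: n = 0, 1, 2, 3, 4, 13, 14, 15, 16, 17, 26, 27, 28; that makes 13.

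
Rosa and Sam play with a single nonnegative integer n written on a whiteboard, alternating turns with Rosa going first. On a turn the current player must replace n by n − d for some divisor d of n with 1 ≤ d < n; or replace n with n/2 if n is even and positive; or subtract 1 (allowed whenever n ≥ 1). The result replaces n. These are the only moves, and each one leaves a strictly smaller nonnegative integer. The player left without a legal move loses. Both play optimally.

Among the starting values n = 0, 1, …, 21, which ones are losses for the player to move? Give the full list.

Use the standard recursion: the mover loses at a terminal position; elsewhere, the mover wins exactly when some move hands the opponent an L position.
n=0: no move → L
n=1: →0(L), so W
n=2: →1(W) only, which is W, so L
n=3: →2(L), so W
n=4: →2(L), so W
n=5: →4(W) only, which is W, so L
n=6: →5(L), so W
n=7: →6(W) only, which is W, so L
n=8: →7(L), so W
n=9: →6(W), 8(W) — all W, so L
n=10: →5(L), so W
n=11: →10(W) only, which is W, so L
n=12: →9(L), so W
n=13: →12(W) only, which is W, so L
n=14: →7(L), so W
n=15: →10(W), 12(W), 14(W) — all W, so L
n=16: →15(L), so W
n=17: →16(W) only, which is W, so L
n=18: →9(L), so W
n=19: →18(W) only, which is W, so L
n=20: →15(L), so W
n=21: →14(W), 18(W), 20(W) — all W, so L
The losing starting values of n are exactly the entries labelled L in this table (11 of them).

0, 2, 5, 7, 9, 11, 13, 15, 17, 19, 21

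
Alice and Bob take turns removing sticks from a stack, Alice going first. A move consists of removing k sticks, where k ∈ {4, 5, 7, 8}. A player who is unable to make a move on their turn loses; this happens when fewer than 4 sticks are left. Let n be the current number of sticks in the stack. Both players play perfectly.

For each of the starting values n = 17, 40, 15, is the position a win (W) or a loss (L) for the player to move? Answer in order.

17: W, 40: W, 15: L

Use the standard recursion: the mover loses at a terminal position; elsewhere, the mover wins exactly when some move hands the opponent an L position.
n=0: no move → L
n=1: no move → L
n=2: no move → L
n=3: no move → L
n=4: can move to 0, which is L ⇒ W
n=5: can move to 1, which is L ⇒ W
n=6: can move to 2, which is L ⇒ W
n=7: can move to 3, which is L ⇒ W
n=8: can move to 3, which is L ⇒ W
n=9: can move to 2, which is L ⇒ W
n=10: can move to 3, which is L ⇒ W
n=11: can move to 3, which is L ⇒ W
n=12: moves to 8(W), 7(W), 5(W), 4(W); every one is W ⇒ L
n=13: moves to 9(W), 8(W), 6(W), 5(W); every one is W ⇒ L
n=14: moves to 10(W), 9(W), 7(W), 6(W); every one is W ⇒ L
n=15: moves to 11(W), 10(W), 8(W), 7(W); every one is W ⇒ L
n=16: can move to 12, which is L ⇒ W
n=17: can move to 13, which is L ⇒ W
n=18: can move to 14, which is L ⇒ W
n=19: can move to 15, which is L ⇒ W
n=20: can move to 15, which is L ⇒ W
n=21: can move to 14, which is L ⇒ W
n=22: can move to 15, which is L ⇒ W
n=23: can move to 15, which is L ⇒ W
n=24: moves to 20(W), 19(W), 17(W), 16(W); every one is W ⇒ L
n=25: moves to 21(W), 20(W), 18(W), 17(W); every one is W ⇒ L
n=26: moves to 22(W), 21(W), 19(W), 18(W); every one is W ⇒ L
n=27: moves to 23(W), 22(W), 20(W), 19(W); every one is W ⇒ L
n=28: can move to 24, which is L ⇒ W
n=29: can move to 25, which is L ⇒ W
n=30: can move to 26, which is L ⇒ W
n=31: can move to 27, which is L ⇒ W
n=32: can move to 27, which is L ⇒ W
n=33: can move to 26, which is L ⇒ W
n=34: can move to 27, which is L ⇒ W
n=35: can move to 27, which is L ⇒ W
n=36: moves to 32(W), 31(W), 29(W), 28(W); every one is W ⇒ L
n=37: moves to 33(W), 32(W), 30(W), 29(W); every one is W ⇒ L
n=38: moves to 34(W), 33(W), 31(W), 30(W); every one is W ⇒ L
n=39: moves to 35(W), 34(W), 32(W), 31(W); every one is W ⇒ L
n=40: can move to 36, which is L ⇒ W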